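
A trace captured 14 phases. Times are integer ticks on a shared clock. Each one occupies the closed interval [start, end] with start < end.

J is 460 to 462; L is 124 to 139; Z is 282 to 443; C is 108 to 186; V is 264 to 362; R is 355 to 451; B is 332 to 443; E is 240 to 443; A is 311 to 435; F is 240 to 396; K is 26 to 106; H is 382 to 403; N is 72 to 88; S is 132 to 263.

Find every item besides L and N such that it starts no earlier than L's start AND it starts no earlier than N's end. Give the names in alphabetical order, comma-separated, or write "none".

A, B, E, F, H, J, R, S, V, Z

Conditions: its start is no earlier than L's start (X.start >= 124) AND its start is no earlier than N's end (X.start >= 88).
A: start 311 >= 124? ✓; start 311 >= 88? ✓ → yes.
B: start 332 >= 124? ✓; start 332 >= 88? ✓ → yes.
C: start 108 >= 124? ✗; start 108 >= 88? ✓ → no.
E: start 240 >= 124? ✓; start 240 >= 88? ✓ → yes.
F: start 240 >= 124? ✓; start 240 >= 88? ✓ → yes.
H: start 382 >= 124? ✓; start 382 >= 88? ✓ → yes.
J: start 460 >= 124? ✓; start 460 >= 88? ✓ → yes.
K: start 26 >= 124? ✗; start 26 >= 88? ✗ → no.
R: start 355 >= 124? ✓; start 355 >= 88? ✓ → yes.
S: start 132 >= 124? ✓; start 132 >= 88? ✓ → yes.
V: start 264 >= 124? ✓; start 264 >= 88? ✓ → yes.
Z: start 282 >= 124? ✓; start 282 >= 88? ✓ → yes.
Result: A, B, E, F, H, J, R, S, V, Z.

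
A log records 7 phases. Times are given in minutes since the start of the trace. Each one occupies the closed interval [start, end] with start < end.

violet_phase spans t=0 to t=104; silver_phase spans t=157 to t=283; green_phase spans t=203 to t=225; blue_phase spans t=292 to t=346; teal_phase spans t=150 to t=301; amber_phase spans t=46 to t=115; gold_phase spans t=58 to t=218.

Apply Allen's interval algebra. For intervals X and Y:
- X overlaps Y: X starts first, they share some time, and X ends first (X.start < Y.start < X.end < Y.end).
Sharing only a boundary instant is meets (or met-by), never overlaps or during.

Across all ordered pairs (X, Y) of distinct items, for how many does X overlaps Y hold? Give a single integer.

Checking all 42 ordered pairs for relation 'overlaps'; matching pairs in alphabetical order:
(amber_phase, gold_phase): amber_phase overlaps gold_phase ✓
(gold_phase, green_phase): gold_phase overlaps green_phase ✓
(gold_phase, silver_phase): gold_phase overlaps silver_phase ✓
(gold_phase, teal_phase): gold_phase overlaps teal_phase ✓
(teal_phase, blue_phase): teal_phase overlaps blue_phase ✓
(violet_phase, amber_phase): violet_phase overlaps amber_phase ✓
(violet_phase, gold_phase): violet_phase overlaps gold_phase ✓
Count: 7.

7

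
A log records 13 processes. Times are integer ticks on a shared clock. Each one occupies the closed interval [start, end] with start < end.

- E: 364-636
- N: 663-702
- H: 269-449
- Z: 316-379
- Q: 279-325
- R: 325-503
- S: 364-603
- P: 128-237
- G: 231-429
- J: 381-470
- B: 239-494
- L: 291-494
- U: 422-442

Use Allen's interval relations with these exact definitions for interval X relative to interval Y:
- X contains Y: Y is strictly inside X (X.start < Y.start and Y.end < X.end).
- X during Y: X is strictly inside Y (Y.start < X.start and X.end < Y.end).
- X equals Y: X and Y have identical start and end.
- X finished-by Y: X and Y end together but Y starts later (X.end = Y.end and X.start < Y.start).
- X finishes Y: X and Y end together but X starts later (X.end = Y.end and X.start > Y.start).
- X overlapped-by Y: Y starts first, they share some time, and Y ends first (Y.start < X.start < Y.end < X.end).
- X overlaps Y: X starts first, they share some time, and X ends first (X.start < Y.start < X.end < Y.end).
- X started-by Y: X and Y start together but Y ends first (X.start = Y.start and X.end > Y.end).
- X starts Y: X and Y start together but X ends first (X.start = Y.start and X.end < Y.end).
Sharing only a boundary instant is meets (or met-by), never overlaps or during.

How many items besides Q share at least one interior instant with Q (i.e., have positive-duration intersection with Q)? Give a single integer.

Target Q = [279, 325].
B [239, 494] → contains → counts.
E [364, 636] → after → no.
G [231, 429] → contains → counts.
H [269, 449] → contains → counts.
J [381, 470] → after → no.
L [291, 494] → overlapped-by → counts.
N [663, 702] → after → no.
P [128, 237] → before → no.
R [325, 503] → met-by → no.
S [364, 603] → after → no.
U [422, 442] → after → no.
Z [316, 379] → overlapped-by → counts.
Total: 5.

5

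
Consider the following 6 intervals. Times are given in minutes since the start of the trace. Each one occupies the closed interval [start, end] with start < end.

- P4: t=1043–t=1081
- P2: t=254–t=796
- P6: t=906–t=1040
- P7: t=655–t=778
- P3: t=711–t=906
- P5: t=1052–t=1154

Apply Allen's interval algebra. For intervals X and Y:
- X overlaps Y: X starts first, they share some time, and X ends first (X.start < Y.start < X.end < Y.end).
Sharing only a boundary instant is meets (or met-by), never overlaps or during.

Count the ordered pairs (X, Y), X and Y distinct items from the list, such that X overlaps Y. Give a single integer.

3

Checking all 30 ordered pairs for relation 'overlaps'; matching pairs in alphabetical order:
(P2, P3): P2 overlaps P3 ✓
(P4, P5): P4 overlaps P5 ✓
(P7, P3): P7 overlaps P3 ✓
Count: 3.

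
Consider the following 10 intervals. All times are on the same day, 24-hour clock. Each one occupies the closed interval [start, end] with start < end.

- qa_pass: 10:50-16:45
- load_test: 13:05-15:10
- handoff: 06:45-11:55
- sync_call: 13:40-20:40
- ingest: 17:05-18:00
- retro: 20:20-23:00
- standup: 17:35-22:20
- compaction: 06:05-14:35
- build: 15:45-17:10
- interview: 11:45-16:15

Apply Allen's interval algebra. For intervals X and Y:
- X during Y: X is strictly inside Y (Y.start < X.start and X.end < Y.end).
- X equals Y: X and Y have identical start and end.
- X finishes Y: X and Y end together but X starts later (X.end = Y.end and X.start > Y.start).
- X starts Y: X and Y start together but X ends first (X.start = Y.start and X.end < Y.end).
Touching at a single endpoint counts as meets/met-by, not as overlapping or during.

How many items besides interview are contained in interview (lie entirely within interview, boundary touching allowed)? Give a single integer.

Target interview = [11:45, 16:15].
build [15:45, 17:10] → overlapped-by → no.
compaction [06:05, 14:35] → overlaps → no.
handoff [06:45, 11:55] → overlaps → no.
ingest [17:05, 18:00] → after → no.
load_test [13:05, 15:10] → during → counts.
qa_pass [10:50, 16:45] → contains → no.
retro [20:20, 23:00] → after → no.
standup [17:35, 22:20] → after → no.
sync_call [13:40, 20:40] → overlapped-by → no.
Total: 1.

1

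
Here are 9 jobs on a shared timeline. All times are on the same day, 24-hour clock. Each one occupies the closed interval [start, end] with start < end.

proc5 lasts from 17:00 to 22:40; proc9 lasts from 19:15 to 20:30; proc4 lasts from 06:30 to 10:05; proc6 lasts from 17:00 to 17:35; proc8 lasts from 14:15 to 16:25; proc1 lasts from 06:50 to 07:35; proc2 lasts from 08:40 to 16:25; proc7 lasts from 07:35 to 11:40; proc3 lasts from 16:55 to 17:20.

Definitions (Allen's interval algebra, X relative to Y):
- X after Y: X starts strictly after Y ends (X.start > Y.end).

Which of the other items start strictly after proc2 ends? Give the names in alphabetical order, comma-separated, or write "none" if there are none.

Target proc2 = [08:40, 16:25].
proc1 [06:50, 07:35] → before → no.
proc3 [16:55, 17:20] → after → yes.
proc4 [06:30, 10:05] → overlaps → no.
proc5 [17:00, 22:40] → after → yes.
proc6 [17:00, 17:35] → after → yes.
proc7 [07:35, 11:40] → overlaps → no.
proc8 [14:15, 16:25] → finishes → no.
proc9 [19:15, 20:30] → after → yes.
Result: proc3, proc5, proc6, proc9.

proc3, proc5, proc6, proc9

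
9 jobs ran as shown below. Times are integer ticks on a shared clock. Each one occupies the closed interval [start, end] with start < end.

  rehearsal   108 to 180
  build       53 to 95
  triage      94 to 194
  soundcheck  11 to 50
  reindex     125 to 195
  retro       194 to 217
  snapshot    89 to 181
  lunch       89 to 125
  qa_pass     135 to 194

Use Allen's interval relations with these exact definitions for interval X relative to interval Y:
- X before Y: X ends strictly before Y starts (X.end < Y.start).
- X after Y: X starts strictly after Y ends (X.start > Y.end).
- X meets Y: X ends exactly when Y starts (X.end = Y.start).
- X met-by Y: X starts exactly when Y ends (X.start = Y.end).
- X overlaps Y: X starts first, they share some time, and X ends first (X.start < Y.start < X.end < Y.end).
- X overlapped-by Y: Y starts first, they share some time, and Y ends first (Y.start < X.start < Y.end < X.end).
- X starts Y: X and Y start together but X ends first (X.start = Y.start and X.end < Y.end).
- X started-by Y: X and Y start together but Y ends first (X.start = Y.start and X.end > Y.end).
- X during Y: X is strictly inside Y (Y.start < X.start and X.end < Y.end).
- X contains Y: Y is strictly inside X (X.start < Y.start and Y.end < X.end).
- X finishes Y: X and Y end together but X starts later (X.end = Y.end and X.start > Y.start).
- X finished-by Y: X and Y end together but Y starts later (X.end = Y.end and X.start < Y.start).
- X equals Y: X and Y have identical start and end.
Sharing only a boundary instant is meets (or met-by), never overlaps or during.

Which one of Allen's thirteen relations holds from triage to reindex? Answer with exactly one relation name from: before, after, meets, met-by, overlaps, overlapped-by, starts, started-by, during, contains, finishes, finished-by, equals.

overlaps

triage = [94, 194]; reindex = [125, 195].
Compare endpoints: triage.start < reindex.start, triage.start < reindex.end, triage.end > reindex.start, triage.end < reindex.end.
That pattern is 'overlaps'.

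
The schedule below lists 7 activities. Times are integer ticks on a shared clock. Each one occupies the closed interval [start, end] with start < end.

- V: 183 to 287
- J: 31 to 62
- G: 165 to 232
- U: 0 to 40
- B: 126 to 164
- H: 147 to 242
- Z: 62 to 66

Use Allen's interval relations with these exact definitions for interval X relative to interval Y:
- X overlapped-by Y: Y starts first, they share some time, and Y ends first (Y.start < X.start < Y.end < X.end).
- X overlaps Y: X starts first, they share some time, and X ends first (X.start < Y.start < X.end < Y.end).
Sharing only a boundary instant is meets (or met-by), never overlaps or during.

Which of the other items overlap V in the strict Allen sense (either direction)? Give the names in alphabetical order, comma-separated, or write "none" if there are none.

Target V = [183, 287].
B [126, 164] → before → no.
G [165, 232] → overlaps → yes.
H [147, 242] → overlaps → yes.
J [31, 62] → before → no.
U [0, 40] → before → no.
Z [62, 66] → before → no.
Result: G, H.

G, H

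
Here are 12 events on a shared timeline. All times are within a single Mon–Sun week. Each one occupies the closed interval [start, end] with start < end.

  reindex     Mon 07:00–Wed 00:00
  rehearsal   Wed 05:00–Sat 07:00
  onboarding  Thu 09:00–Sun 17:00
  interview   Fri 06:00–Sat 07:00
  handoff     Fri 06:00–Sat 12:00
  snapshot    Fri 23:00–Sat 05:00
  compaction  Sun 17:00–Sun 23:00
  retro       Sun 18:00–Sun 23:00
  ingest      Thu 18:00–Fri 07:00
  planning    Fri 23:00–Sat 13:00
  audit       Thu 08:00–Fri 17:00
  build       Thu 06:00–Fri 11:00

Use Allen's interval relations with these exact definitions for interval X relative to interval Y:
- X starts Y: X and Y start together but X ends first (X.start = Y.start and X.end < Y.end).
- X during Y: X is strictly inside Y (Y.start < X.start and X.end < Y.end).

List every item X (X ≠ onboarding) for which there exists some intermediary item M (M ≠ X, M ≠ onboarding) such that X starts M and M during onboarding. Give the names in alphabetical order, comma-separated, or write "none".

Target onboarding = [Thu 09:00, Sun 17:00].
Intermediaries M with M during onboarding: handoff, ingest, interview, planning, snapshot.
Via handoff — items with X starts handoff: interview.
Via ingest — items with X starts ingest: none.
Via interview — items with X starts interview: none.
Via planning — items with X starts planning: snapshot.
Via snapshot — items with X starts snapshot: none.
Union: interview, snapshot.

interview, snapshot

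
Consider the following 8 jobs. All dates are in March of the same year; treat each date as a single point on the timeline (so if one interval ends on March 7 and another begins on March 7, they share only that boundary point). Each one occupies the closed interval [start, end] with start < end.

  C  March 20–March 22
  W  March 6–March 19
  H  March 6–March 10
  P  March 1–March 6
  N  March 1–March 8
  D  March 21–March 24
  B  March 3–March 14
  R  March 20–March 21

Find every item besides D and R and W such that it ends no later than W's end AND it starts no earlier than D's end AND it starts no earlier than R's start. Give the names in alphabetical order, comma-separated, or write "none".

none

Conditions: its end is no later than W's end (X.end <= March 19) AND its start is no earlier than D's end (X.start >= March 24) AND its start is no earlier than R's start (X.start >= March 20).
B: end March 14 <= March 19? ✓; start March 3 >= March 24? ✗; start March 3 >= March 20? ✗ → no.
C: end March 22 <= March 19? ✗; start March 20 >= March 24? ✗; start March 20 >= March 20? ✓ → no.
H: end March 10 <= March 19? ✓; start March 6 >= March 24? ✗; start March 6 >= March 20? ✗ → no.
N: end March 8 <= March 19? ✓; start March 1 >= March 24? ✗; start March 1 >= March 20? ✗ → no.
P: end March 6 <= March 19? ✓; start March 1 >= March 24? ✗; start March 1 >= March 20? ✗ → no.
Result: none.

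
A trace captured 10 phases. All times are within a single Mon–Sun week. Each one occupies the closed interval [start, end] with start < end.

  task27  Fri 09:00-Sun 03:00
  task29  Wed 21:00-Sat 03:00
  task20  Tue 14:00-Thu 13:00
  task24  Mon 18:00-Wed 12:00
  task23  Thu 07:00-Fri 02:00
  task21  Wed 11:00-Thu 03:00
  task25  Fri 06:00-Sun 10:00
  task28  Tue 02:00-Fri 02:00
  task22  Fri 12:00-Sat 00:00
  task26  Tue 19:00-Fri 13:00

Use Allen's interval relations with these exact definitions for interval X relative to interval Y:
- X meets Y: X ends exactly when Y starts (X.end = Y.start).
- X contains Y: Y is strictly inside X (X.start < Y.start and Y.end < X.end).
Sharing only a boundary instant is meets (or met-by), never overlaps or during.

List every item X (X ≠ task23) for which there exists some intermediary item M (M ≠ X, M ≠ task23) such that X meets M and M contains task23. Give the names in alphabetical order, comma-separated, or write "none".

none

Target task23 = [Thu 07:00, Fri 02:00].
Intermediaries M with M contains task23: task26, task29.
Via task26 — items with X meets task26: none.
Via task29 — items with X meets task29: none.
Union: none.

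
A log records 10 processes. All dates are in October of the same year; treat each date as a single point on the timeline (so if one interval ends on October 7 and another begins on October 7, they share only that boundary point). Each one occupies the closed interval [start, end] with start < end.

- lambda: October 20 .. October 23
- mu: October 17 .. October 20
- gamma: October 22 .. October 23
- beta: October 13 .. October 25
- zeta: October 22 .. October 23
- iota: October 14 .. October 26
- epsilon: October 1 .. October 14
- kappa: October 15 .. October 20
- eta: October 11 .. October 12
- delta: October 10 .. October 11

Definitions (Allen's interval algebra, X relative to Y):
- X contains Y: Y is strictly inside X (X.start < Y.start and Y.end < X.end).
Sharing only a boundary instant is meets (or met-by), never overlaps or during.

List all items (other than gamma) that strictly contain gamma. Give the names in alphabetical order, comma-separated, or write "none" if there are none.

Target gamma = [October 22, October 23].
beta [October 13, October 25] → contains → yes.
delta [October 10, October 11] → before → no.
epsilon [October 1, October 14] → before → no.
eta [October 11, October 12] → before → no.
iota [October 14, October 26] → contains → yes.
kappa [October 15, October 20] → before → no.
lambda [October 20, October 23] → finished-by → no.
mu [October 17, October 20] → before → no.
zeta [October 22, October 23] → equals → no.
Result: beta, iota.

beta, iota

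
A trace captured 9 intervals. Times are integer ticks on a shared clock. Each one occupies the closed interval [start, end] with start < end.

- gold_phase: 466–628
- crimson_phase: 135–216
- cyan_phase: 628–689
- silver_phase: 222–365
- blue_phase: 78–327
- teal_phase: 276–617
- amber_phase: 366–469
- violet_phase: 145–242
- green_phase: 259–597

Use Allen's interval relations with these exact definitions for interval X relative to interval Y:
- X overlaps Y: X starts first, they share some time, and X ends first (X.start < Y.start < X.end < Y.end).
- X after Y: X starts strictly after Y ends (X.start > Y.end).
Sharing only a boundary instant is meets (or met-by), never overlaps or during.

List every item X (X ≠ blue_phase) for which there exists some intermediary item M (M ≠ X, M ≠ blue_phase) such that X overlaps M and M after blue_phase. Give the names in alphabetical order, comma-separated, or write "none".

amber_phase, green_phase, teal_phase

Target blue_phase = [78, 327].
Intermediaries M with M after blue_phase: amber_phase, cyan_phase, gold_phase.
Via amber_phase — items with X overlaps amber_phase: none.
Via cyan_phase — items with X overlaps cyan_phase: none.
Via gold_phase — items with X overlaps gold_phase: amber_phase, green_phase, teal_phase.
Union: amber_phase, green_phase, teal_phase.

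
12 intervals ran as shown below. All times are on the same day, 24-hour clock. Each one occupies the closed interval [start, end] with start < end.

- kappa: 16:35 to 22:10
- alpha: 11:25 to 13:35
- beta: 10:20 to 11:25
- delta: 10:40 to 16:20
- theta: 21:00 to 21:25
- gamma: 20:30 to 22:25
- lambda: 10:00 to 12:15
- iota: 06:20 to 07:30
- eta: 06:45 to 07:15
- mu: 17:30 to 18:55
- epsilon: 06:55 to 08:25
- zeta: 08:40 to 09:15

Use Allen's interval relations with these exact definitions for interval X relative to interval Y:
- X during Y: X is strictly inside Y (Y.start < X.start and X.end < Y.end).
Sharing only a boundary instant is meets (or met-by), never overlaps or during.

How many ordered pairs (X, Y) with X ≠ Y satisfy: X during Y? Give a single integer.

Checking all 132 ordered pairs for relation 'during'; matching pairs in alphabetical order:
(alpha, delta): alpha during delta ✓
(beta, lambda): beta during lambda ✓
(eta, iota): eta during iota ✓
(mu, kappa): mu during kappa ✓
(theta, gamma): theta during gamma ✓
(theta, kappa): theta during kappa ✓
Count: 6.

6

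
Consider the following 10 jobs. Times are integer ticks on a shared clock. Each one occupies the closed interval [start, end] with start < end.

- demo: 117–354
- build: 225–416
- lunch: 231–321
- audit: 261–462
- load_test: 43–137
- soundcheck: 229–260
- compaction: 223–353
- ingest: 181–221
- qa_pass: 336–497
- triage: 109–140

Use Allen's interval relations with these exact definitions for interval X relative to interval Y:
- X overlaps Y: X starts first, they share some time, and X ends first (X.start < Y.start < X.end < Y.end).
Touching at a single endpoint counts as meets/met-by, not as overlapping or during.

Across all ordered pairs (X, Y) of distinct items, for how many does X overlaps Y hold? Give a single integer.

Checking all 90 ordered pairs for relation 'overlaps'; matching pairs in alphabetical order:
(audit, qa_pass): audit overlaps qa_pass ✓
(build, audit): build overlaps audit ✓
(build, qa_pass): build overlaps qa_pass ✓
(compaction, audit): compaction overlaps audit ✓
(compaction, build): compaction overlaps build ✓
(compaction, qa_pass): compaction overlaps qa_pass ✓
(demo, audit): demo overlaps audit ✓
(demo, build): demo overlaps build ✓
(demo, qa_pass): demo overlaps qa_pass ✓
(load_test, demo): load_test overlaps demo ✓
(load_test, triage): load_test overlaps triage ✓
(lunch, audit): lunch overlaps audit ✓
(soundcheck, lunch): soundcheck overlaps lunch ✓
(triage, demo): triage overlaps demo ✓
Count: 14.

14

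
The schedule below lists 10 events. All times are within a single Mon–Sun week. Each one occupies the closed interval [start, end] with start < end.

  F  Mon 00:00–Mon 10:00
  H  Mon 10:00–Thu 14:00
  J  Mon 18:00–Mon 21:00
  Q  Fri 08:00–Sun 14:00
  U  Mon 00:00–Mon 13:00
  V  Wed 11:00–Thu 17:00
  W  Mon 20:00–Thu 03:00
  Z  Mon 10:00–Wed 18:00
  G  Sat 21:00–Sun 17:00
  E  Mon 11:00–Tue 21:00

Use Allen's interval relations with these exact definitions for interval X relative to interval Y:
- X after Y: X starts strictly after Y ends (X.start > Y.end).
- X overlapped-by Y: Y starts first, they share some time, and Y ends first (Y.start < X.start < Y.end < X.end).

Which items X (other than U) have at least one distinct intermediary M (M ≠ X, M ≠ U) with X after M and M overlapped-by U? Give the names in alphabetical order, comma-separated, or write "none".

Target U = [Mon 00:00, Mon 13:00].
Intermediaries M with M overlapped-by U: E, H, Z.
Via E — items with X after E: G, Q, V.
Via H — items with X after H: G, Q.
Via Z — items with X after Z: G, Q.
Union: G, Q, V.

G, Q, V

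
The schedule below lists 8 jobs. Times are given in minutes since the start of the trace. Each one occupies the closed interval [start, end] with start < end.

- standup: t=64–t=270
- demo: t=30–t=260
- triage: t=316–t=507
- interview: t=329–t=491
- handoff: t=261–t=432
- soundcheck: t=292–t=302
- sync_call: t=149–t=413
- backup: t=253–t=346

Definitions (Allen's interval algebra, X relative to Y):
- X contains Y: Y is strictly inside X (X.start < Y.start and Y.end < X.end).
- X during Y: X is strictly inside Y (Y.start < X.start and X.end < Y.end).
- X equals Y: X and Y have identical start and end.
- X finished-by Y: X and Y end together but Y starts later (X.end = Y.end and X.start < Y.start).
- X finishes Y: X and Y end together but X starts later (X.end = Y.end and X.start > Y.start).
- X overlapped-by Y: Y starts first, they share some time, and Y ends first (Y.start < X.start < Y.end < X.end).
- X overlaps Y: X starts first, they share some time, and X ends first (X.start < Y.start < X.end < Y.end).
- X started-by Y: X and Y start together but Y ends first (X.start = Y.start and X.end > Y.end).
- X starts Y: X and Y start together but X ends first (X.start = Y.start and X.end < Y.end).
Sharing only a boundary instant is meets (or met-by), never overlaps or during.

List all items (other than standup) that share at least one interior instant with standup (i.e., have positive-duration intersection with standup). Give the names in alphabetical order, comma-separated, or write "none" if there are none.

backup, demo, handoff, sync_call

Target standup = [t=64, t=270].
backup [t=253, t=346] → overlapped-by → yes.
demo [t=30, t=260] → overlaps → yes.
handoff [t=261, t=432] → overlapped-by → yes.
interview [t=329, t=491] → after → no.
soundcheck [t=292, t=302] → after → no.
sync_call [t=149, t=413] → overlapped-by → yes.
triage [t=316, t=507] → after → no.
Result: backup, demo, handoff, sync_call.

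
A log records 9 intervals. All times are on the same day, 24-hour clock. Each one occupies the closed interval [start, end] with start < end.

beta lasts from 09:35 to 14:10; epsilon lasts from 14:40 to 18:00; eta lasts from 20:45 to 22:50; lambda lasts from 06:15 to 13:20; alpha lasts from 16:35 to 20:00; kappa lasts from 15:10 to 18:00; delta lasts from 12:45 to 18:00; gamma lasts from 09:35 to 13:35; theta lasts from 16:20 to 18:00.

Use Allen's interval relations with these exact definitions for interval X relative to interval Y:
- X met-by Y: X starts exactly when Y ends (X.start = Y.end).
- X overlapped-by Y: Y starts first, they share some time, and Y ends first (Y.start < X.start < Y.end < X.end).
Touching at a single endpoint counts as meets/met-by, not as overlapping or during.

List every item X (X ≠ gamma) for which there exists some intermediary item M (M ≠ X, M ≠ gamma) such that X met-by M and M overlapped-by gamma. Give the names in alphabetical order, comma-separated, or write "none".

Target gamma = [09:35, 13:35].
Intermediaries M with M overlapped-by gamma: delta.
Via delta — items with X met-by delta: none.
Union: none.

none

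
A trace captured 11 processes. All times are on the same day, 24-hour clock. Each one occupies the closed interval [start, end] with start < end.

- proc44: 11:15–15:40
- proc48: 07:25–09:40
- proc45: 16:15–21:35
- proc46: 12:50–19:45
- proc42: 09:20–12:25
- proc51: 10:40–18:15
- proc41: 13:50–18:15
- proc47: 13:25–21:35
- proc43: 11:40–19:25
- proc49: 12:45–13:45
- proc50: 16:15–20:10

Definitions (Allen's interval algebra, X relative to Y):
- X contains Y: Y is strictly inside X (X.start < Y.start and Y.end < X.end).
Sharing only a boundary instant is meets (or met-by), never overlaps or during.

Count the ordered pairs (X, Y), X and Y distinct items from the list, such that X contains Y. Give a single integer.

Checking all 110 ordered pairs for relation 'contains'; matching pairs in alphabetical order:
(proc43, proc41): proc43 contains proc41 ✓
(proc43, proc49): proc43 contains proc49 ✓
(proc44, proc49): proc44 contains proc49 ✓
(proc46, proc41): proc46 contains proc41 ✓
(proc47, proc41): proc47 contains proc41 ✓
(proc47, proc50): proc47 contains proc50 ✓
(proc51, proc44): proc51 contains proc44 ✓
(proc51, proc49): proc51 contains proc49 ✓
Count: 8.

8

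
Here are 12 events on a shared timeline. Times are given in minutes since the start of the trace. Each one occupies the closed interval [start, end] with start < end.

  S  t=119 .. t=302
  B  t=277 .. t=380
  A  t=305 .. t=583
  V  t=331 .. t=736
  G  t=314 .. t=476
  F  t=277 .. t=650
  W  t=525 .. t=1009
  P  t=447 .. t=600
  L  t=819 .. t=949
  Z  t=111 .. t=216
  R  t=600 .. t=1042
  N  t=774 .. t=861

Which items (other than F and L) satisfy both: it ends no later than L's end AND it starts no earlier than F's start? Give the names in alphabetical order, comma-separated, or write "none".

Conditions: its end is no later than L's end (X.end <= t=949) AND its start is no earlier than F's start (X.start >= t=277).
A: end t=583 <= t=949? ✓; start t=305 >= t=277? ✓ → yes.
B: end t=380 <= t=949? ✓; start t=277 >= t=277? ✓ → yes.
G: end t=476 <= t=949? ✓; start t=314 >= t=277? ✓ → yes.
N: end t=861 <= t=949? ✓; start t=774 >= t=277? ✓ → yes.
P: end t=600 <= t=949? ✓; start t=447 >= t=277? ✓ → yes.
R: end t=1042 <= t=949? ✗; start t=600 >= t=277? ✓ → no.
S: end t=302 <= t=949? ✓; start t=119 >= t=277? ✗ → no.
V: end t=736 <= t=949? ✓; start t=331 >= t=277? ✓ → yes.
W: end t=1009 <= t=949? ✗; start t=525 >= t=277? ✓ → no.
Z: end t=216 <= t=949? ✓; start t=111 >= t=277? ✗ → no.
Result: A, B, G, N, P, V.

A, B, G, N, P, V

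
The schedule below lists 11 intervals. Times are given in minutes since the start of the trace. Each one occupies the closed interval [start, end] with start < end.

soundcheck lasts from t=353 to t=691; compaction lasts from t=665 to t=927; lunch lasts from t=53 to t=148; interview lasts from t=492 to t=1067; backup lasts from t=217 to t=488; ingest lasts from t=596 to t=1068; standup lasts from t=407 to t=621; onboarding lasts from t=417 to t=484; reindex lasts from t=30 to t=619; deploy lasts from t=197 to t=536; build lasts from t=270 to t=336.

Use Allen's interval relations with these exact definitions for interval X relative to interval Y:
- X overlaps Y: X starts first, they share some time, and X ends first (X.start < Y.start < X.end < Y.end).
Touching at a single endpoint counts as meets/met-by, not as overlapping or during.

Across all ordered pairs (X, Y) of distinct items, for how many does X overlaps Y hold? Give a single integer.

15

Checking all 110 ordered pairs for relation 'overlaps'; matching pairs in alphabetical order:
(backup, soundcheck): backup overlaps soundcheck ✓
(backup, standup): backup overlaps standup ✓
(deploy, interview): deploy overlaps interview ✓
(deploy, soundcheck): deploy overlaps soundcheck ✓
(deploy, standup): deploy overlaps standup ✓
(interview, ingest): interview overlaps ingest ✓
(reindex, ingest): reindex overlaps ingest ✓
(reindex, interview): reindex overlaps interview ✓
(reindex, soundcheck): reindex overlaps soundcheck ✓
(reindex, standup): reindex overlaps standup ✓
(soundcheck, compaction): soundcheck overlaps compaction ✓
(soundcheck, ingest): soundcheck overlaps ingest ✓
(soundcheck, interview): soundcheck overlaps interview ✓
(standup, ingest): standup overlaps ingest ✓
(standup, interview): standup overlaps interview ✓
Count: 15.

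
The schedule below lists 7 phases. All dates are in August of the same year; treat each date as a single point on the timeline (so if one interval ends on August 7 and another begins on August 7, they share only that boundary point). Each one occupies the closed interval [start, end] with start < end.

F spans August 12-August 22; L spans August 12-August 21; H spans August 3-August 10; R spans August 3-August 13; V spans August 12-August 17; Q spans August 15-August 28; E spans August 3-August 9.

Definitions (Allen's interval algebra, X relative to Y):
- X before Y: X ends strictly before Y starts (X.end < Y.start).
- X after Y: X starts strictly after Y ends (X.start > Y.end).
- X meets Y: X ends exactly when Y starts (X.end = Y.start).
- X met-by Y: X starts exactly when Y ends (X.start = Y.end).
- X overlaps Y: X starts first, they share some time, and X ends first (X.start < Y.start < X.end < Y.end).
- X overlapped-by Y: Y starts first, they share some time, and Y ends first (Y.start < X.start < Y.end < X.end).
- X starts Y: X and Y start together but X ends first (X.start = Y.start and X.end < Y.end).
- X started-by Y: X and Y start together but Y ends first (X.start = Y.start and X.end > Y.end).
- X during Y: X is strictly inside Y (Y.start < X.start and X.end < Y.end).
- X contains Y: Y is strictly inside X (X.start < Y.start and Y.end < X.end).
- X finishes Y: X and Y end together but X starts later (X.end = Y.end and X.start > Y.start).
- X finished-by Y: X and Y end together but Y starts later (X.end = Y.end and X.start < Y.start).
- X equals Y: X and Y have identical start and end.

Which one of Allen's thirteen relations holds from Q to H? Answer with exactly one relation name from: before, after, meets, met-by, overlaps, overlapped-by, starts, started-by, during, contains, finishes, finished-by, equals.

Q = [August 15, August 28]; H = [August 3, August 10].
Compare endpoints: Q.start > H.start, Q.start > H.end, Q.end > H.start, Q.end > H.end.
That pattern is 'after'.

after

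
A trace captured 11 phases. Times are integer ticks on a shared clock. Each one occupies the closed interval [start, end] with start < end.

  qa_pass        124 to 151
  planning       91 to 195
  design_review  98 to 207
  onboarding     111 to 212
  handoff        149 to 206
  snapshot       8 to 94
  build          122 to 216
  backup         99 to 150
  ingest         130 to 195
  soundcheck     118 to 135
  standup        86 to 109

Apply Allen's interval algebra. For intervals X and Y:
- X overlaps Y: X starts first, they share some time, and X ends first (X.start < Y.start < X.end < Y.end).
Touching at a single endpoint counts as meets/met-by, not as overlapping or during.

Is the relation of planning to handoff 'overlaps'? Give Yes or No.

planning = [91, 195], handoff = [149, 206].
Actual relation of planning to handoff: overlaps.
Asked whether 'overlaps' holds → Yes.

Yes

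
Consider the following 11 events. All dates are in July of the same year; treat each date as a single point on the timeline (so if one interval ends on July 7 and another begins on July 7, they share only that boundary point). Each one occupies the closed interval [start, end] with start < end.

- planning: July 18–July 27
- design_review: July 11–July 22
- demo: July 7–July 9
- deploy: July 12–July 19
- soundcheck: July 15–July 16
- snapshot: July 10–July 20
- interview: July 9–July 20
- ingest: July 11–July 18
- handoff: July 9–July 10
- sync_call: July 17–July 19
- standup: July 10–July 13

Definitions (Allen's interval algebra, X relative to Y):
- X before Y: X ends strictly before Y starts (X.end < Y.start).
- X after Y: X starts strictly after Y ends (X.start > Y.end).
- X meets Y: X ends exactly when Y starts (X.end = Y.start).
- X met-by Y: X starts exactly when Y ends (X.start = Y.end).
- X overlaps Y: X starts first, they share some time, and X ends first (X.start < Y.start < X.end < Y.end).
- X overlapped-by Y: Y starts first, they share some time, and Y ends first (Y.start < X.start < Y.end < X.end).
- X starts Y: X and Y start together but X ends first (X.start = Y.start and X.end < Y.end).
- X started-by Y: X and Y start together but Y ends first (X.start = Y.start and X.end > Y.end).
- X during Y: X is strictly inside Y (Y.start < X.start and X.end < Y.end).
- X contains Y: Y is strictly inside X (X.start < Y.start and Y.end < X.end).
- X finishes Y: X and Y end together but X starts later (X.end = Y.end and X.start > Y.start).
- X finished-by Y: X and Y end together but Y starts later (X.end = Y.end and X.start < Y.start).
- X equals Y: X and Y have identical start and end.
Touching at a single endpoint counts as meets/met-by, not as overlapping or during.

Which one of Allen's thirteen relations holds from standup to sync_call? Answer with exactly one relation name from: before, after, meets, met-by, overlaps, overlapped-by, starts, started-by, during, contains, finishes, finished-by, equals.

standup = [July 10, July 13]; sync_call = [July 17, July 19].
Compare endpoints: standup.start < sync_call.start, standup.start < sync_call.end, standup.end < sync_call.start, standup.end < sync_call.end.
That pattern is 'before'.

before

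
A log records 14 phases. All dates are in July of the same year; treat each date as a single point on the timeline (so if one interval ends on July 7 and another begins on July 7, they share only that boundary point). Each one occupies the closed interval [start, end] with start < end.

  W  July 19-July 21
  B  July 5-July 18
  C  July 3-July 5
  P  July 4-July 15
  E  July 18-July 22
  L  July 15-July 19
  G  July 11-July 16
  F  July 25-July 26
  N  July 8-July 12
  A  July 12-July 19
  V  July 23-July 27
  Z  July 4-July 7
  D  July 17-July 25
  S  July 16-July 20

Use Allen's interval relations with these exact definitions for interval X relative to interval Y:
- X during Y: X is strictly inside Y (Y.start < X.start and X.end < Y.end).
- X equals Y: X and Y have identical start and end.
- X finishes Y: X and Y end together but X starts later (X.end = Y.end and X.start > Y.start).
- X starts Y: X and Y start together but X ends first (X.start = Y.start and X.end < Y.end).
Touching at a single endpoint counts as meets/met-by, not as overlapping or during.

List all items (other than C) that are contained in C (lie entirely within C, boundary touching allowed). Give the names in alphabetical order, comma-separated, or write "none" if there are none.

none

Target C = [July 3, July 5].
A [July 12, July 19] → after → no.
B [July 5, July 18] → met-by → no.
D [July 17, July 25] → after → no.
E [July 18, July 22] → after → no.
F [July 25, July 26] → after → no.
G [July 11, July 16] → after → no.
L [July 15, July 19] → after → no.
N [July 8, July 12] → after → no.
P [July 4, July 15] → overlapped-by → no.
S [July 16, July 20] → after → no.
V [July 23, July 27] → after → no.
W [July 19, July 21] → after → no.
Z [July 4, July 7] → overlapped-by → no.
Result: none.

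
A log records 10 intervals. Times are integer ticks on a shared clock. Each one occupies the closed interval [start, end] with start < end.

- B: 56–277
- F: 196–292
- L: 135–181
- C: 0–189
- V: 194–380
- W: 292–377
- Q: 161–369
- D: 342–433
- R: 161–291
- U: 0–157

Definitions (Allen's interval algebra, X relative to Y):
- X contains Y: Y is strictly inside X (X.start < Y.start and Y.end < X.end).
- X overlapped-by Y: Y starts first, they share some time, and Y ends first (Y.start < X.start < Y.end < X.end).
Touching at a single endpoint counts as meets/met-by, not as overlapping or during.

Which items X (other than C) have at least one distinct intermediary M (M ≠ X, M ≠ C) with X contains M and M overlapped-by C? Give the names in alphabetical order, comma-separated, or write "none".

Target C = [0, 189].
Intermediaries M with M overlapped-by C: B, Q, R.
Via B — items with X contains B: none.
Via Q — items with X contains Q: none.
Via R — items with X contains R: none.
Union: none.

none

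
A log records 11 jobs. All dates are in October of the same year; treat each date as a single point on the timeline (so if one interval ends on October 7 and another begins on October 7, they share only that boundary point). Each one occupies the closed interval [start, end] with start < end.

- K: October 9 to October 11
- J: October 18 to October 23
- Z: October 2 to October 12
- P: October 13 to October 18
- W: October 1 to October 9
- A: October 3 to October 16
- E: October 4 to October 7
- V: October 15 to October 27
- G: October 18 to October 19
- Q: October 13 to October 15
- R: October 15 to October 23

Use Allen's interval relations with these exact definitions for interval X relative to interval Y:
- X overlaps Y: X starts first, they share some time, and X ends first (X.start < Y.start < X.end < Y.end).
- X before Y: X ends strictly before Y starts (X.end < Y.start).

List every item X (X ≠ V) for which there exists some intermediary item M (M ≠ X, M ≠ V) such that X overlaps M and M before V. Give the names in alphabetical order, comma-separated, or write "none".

W

Target V = [October 15, October 27].
Intermediaries M with M before V: E, K, W, Z.
Via E — items with X overlaps E: none.
Via K — items with X overlaps K: none.
Via W — items with X overlaps W: none.
Via Z — items with X overlaps Z: W.
Union: W.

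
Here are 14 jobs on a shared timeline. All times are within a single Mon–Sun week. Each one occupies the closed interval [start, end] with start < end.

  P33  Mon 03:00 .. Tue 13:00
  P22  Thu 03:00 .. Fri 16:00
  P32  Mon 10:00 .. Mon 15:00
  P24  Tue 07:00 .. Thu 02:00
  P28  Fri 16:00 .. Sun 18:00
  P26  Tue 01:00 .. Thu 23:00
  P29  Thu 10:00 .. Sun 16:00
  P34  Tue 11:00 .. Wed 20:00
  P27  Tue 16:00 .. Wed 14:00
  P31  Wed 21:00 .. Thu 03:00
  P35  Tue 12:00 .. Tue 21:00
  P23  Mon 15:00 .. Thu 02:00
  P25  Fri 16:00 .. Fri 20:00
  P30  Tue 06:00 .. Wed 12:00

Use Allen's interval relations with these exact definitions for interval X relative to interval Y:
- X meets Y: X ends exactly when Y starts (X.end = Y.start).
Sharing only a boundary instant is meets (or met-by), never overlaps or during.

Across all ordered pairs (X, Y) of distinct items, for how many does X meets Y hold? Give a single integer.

Checking all 182 ordered pairs for relation 'meets'; matching pairs in alphabetical order:
(P22, P25): P22 meets P25 ✓
(P22, P28): P22 meets P28 ✓
(P31, P22): P31 meets P22 ✓
(P32, P23): P32 meets P23 ✓
Count: 4.

4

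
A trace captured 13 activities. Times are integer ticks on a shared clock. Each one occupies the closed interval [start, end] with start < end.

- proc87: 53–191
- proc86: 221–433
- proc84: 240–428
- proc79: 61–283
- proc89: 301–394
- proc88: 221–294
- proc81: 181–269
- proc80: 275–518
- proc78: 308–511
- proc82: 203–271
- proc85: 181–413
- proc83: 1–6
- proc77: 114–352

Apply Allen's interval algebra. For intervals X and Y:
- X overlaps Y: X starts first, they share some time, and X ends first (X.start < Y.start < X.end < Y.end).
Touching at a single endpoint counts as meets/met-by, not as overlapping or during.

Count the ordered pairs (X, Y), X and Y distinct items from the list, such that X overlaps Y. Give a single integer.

34

Checking all 156 ordered pairs for relation 'overlaps'; matching pairs in alphabetical order:
(proc77, proc78): proc77 overlaps proc78 ✓
(proc77, proc80): proc77 overlaps proc80 ✓
(proc77, proc84): proc77 overlaps proc84 ✓
(proc77, proc85): proc77 overlaps proc85 ✓
(proc77, proc86): proc77 overlaps proc86 ✓
(proc77, proc89): proc77 overlaps proc89 ✓
(proc79, proc77): proc79 overlaps proc77 ✓
(proc79, proc80): proc79 overlaps proc80 ✓
(proc79, proc84): proc79 overlaps proc84 ✓
(proc79, proc85): proc79 overlaps proc85 ✓
(proc79, proc86): proc79 overlaps proc86 ✓
(proc79, proc88): proc79 overlaps proc88 ✓
(proc81, proc82): proc81 overlaps proc82 ✓
(proc81, proc84): proc81 overlaps proc84 ✓
(proc81, proc86): proc81 overlaps proc86 ✓
(proc81, proc88): proc81 overlaps proc88 ✓
(proc82, proc84): proc82 overlaps proc84 ✓
(proc82, proc86): proc82 overlaps proc86 ✓
(proc82, proc88): proc82 overlaps proc88 ✓
(proc84, proc78): proc84 overlaps proc78 ✓
(proc84, proc80): proc84 overlaps proc80 ✓
(proc85, proc78): proc85 overlaps proc78 ✓
(proc85, proc80): proc85 overlaps proc80 ✓
(proc85, proc84): proc85 overlaps proc84 ✓
... plus 10 further pairs not listed.
Count: 34.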